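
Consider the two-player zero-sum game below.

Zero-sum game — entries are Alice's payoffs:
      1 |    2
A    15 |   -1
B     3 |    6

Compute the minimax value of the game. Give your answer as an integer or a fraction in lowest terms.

Row minima are -1 and 3, so Alice's maximin is 3; column maxima are 15 and 6, so Bob's minimax is 6. These differ, so the equilibrium is in mixed strategies.
Let Alice play A with probability p. Bob is indifferent when 15p + 3(1−p) = −p + 6(1−p), giving p = 3/19.
Let Bob play 1 with probability q. Alice is indifferent when 15q − (1−q) = 3q + 6(1−q), giving q = 7/19.
The value is 15·(7/19) + (-1)·(12/19) = 93/19.

93/19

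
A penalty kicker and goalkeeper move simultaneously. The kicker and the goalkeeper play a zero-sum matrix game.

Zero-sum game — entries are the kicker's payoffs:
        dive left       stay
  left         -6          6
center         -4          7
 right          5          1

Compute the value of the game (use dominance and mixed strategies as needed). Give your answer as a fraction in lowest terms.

Row left is strictly dominated by row center, so the kicker never plays it.
The remaining 2×2 game on (center, right) × (dive left, stay) has no saddle point. Let the kicker play center with probability p; indifference gives −4p + 5(1−p) = 7p + (1−p), so p = 4/15.
Similarly the goalkeeper's optimal q on dive left is 2/5, and the value is -4·(2/5) + (7)·(3/5) = 13/5.

13/5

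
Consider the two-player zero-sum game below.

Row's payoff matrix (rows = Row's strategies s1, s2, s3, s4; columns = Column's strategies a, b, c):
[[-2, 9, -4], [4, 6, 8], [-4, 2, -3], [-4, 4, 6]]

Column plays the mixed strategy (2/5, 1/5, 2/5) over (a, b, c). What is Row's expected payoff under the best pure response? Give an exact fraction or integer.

s1: (-2)·(2/5) + (9)·(1/5) + (-4)·(2/5) = -3/5.
s2: (4)·(2/5) + (6)·(1/5) + (8)·(2/5) = 6.
s3: (-4)·(2/5) + (2)·(1/5) + (-3)·(2/5) = -12/5.
s4: (-4)·(2/5) + (4)·(1/5) + (6)·(2/5) = 8/5.
The best pure response is s2 with expected payoff 6.

6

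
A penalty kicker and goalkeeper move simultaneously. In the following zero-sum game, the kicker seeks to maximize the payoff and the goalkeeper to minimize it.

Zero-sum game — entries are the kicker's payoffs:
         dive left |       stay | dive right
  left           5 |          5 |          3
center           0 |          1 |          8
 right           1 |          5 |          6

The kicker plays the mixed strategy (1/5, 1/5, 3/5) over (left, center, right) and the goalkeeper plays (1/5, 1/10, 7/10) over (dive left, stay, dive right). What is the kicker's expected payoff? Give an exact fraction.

Against (1/5, 1/10, 7/10), each row's expected payoff is left: 18/5; center: 57/10; right: 49/10.
Taking the (1/5, 1/5, 3/5)-weighted average: (1/5)·(18/5) + (1/5)·(57/10) + (3/5)·(49/10) = 24/5.

24/5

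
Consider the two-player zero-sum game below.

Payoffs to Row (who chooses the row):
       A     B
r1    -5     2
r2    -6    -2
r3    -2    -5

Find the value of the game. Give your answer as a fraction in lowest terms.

-29/10

Row r2 is strictly dominated by row r1, so Row never plays it.
The remaining 2×2 game on (r1, r3) × (A, B) has no saddle point. Let Row play r1 with probability p; indifference gives −5p − 2(1−p) = 2p − 5(1−p), so p = 3/10.
Similarly Column's optimal q on A is 7/10, and the value is -5·(7/10) + (2)·(3/10) = -29/10.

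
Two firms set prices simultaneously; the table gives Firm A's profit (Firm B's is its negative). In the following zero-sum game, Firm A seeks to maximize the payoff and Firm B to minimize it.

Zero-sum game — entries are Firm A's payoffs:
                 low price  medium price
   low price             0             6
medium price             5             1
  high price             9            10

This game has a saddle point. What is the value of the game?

Row minima: 0, 1, 9 → Firm A's maximin is 9.
Column maxima: 9, 10 → Firm B's minimax is 9.
They coincide at (high price, low price), so the value is 9.

9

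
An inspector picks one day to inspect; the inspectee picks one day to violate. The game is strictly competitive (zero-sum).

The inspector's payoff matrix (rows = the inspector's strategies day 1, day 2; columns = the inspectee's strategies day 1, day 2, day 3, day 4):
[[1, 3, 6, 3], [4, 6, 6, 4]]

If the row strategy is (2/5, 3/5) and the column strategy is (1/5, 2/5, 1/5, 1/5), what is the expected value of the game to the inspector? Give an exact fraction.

Against (1/5, 2/5, 1/5, 1/5), each row's expected payoff is day 1: 16/5; day 2: 26/5.
Taking the (2/5, 3/5)-weighted average: (2/5)·(16/5) + (3/5)·(26/5) = 22/5.

22/5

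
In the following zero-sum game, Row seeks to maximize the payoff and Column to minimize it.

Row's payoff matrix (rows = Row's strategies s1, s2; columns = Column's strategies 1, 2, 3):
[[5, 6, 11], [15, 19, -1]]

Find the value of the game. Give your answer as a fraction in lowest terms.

Column 2 is strictly dominated by 1 for Column (it gives Row more in every row).
The remaining 2×2 game on (s1, s2) × (1, 3) has no saddle point. Let Row play s1 with probability p; indifference gives 5p + 15(1−p) = 11p − (1−p), so p = 8/11.
Similarly Column's optimal q on 1 is 6/11, and the value is 5·(6/11) + (11)·(5/11) = 85/11.

85/11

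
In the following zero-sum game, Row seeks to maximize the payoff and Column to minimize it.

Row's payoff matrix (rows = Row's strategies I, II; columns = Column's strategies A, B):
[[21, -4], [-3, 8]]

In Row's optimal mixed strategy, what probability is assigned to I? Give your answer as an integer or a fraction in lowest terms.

11/36

Row minima are -4 and -3, so Row's maximin is -3; column maxima are 21 and 8, so Column's minimax is 8. These differ, so the equilibrium is in mixed strategies.
Let Row play I with probability p. Column is indifferent when 21p − 3(1−p) = −4p + 8(1−p), giving p = 11/36.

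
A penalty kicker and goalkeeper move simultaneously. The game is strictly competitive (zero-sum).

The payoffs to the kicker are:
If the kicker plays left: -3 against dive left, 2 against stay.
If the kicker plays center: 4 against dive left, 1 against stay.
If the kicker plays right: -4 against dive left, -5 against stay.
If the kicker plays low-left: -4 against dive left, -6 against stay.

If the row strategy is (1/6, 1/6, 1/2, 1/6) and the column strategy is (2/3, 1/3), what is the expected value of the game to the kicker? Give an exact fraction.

Against (2/3, 1/3), each row's expected payoff is left: -4/3; center: 3; right: -13/3; low-left: -14/3.
Taking the (1/6, 1/6, 1/2, 1/6)-weighted average: (1/6)·(-4/3) + (1/6)·(3) + (1/2)·(-13/3) + (1/6)·(-14/3) = -8/3.

-8/3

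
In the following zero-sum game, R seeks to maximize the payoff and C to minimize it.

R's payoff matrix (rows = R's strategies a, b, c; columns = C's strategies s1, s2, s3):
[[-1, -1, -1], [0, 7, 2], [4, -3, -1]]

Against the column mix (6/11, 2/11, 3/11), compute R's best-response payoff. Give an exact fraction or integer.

20/11

a: (-1)·(6/11) + (-1)·(2/11) + (-1)·(3/11) = -1.
b: (0)·(6/11) + (7)·(2/11) + (2)·(3/11) = 20/11.
c: (4)·(6/11) + (-3)·(2/11) + (-1)·(3/11) = 15/11.
The best pure response is b with expected payoff 20/11.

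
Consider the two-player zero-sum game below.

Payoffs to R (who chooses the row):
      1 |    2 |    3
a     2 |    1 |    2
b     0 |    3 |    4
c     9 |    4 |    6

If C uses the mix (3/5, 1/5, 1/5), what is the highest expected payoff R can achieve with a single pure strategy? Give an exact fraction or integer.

37/5

a: (2)·(3/5) + (1)·(1/5) + (2)·(1/5) = 9/5.
b: (0)·(3/5) + (3)·(1/5) + (4)·(1/5) = 7/5.
c: (9)·(3/5) + (4)·(1/5) + (6)·(1/5) = 37/5.
The best pure response is c with expected payoff 37/5.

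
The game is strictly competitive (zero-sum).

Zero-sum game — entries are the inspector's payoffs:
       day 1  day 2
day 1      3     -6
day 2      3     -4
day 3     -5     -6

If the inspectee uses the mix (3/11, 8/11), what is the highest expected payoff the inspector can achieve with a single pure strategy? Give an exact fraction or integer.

day 1: (3)·(3/11) + (-6)·(8/11) = -39/11.
day 2: (3)·(3/11) + (-4)·(8/11) = -23/11.
day 3: (-5)·(3/11) + (-6)·(8/11) = -63/11.
The best pure response is day 2 with expected payoff -23/11.

-23/11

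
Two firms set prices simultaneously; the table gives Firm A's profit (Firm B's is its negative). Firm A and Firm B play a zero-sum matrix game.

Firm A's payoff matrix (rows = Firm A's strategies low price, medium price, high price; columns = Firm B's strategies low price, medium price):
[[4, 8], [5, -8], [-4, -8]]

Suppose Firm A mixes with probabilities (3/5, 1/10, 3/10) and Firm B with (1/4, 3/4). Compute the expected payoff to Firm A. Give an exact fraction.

Against (1/4, 3/4), each row's expected payoff is low price: 7; medium price: -19/4; high price: -7.
Taking the (3/5, 1/10, 3/10)-weighted average: (3/5)·(7) + (1/10)·(-19/4) + (3/10)·(-7) = 13/8.

13/8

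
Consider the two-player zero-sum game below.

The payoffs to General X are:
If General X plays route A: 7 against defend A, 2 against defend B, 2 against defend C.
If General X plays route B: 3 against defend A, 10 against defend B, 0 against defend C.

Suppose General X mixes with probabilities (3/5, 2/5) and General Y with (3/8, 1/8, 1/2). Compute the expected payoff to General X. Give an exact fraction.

Against (3/8, 1/8, 1/2), each row's expected payoff is route A: 31/8; route B: 19/8.
Taking the (3/5, 2/5)-weighted average: (3/5)·(31/8) + (2/5)·(19/8) = 131/40.

131/40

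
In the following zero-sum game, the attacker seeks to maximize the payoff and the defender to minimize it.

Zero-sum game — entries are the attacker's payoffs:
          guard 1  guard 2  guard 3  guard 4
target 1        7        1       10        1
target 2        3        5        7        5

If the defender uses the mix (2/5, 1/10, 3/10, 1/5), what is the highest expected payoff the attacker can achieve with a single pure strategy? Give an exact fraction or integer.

target 1: (7)·(2/5) + (1)·(1/10) + (10)·(3/10) + (1)·(1/5) = 61/10.
target 2: (3)·(2/5) + (5)·(1/10) + (7)·(3/10) + (5)·(1/5) = 24/5.
The best pure response is target 1 with expected payoff 61/10.

61/10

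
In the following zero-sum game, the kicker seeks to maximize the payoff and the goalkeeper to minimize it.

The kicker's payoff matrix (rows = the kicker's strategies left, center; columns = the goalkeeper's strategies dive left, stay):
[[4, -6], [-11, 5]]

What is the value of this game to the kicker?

-23/13

Row minima are -6 and -11, so the kicker's maximin is -6; column maxima are 4 and 5, so the goalkeeper's minimax is 4. These differ, so the equilibrium is in mixed strategies.
Let the kicker play left with probability p. The goalkeeper is indifferent when 4p − 11(1−p) = −6p + 5(1−p), giving p = 8/13.
Let the goalkeeper play dive left with probability q. The kicker is indifferent when 4q − 6(1−q) = −11q + 5(1−q), giving q = 11/26.
The value is 4·(11/26) + (-6)·(15/26) = -23/13.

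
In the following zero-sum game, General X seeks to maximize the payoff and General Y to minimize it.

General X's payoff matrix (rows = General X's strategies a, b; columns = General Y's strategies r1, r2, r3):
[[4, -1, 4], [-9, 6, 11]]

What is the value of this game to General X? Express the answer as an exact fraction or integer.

3/4

Column r3 is strictly dominated by r2 for General Y (it gives General X more in every row).
The remaining 2×2 game on (a, b) × (r1, r2) has no saddle point. Let General X play a with probability p; indifference gives 4p − 9(1−p) = −p + 6(1−p), so p = 3/4.
Similarly General Y's optimal q on r1 is 7/20, and the value is 4·(7/20) + (-1)·(13/20) = 3/4.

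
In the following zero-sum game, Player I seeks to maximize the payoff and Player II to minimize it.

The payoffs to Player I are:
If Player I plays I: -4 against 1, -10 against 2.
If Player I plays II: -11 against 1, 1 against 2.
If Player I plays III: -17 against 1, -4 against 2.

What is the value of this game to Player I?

Row III is strictly dominated by row II, so Player I never plays it.
The remaining 2×2 game on (I, II) × (1, 2) has no saddle point. Let Player I play I with probability p; indifference gives −4p − 11(1−p) = −10p + (1−p), so p = 2/3.
Similarly Player II's optimal q on 1 is 11/18, and the value is -4·(11/18) + (-10)·(7/18) = -19/3.

-19/3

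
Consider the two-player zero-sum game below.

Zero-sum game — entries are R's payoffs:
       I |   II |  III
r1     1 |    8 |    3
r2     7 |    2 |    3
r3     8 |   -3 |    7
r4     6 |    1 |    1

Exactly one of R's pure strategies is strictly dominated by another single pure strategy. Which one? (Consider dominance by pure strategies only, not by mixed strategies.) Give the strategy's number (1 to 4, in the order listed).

Compare r4 with r2: 7 > 6, 2 > 1, 3 > 1.
So r2 strictly dominates r4 for R; r4 is strictly dominated.

4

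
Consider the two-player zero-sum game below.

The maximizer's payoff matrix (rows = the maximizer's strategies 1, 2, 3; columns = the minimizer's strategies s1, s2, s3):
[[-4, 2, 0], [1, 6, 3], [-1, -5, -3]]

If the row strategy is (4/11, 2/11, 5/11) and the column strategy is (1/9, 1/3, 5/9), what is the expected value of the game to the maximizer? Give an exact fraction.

-79/99

Against (1/9, 1/3, 5/9), each row's expected payoff is 1: 2/9; 2: 34/9; 3: -31/9.
Taking the (4/11, 2/11, 5/11)-weighted average: (4/11)·(2/9) + (2/11)·(34/9) + (5/11)·(-31/9) = -79/99.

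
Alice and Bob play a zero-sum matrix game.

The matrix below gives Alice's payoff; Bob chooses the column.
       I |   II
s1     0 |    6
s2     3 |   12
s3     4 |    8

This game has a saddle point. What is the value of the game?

Row minima: 0, 3, 4 → Alice's maximin is 4.
Column maxima: 4, 12 → Bob's minimax is 4.
They coincide at (s3, I), so the value is 4.

4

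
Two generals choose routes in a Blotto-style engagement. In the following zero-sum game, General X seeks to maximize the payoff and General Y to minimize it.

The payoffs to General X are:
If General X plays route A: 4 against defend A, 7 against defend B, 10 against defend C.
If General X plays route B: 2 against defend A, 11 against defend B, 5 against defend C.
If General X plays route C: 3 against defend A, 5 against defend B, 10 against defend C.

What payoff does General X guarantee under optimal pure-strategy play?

4

Row minima: 4, 2, 3 → General X's maximin is 4.
Column maxima: 4, 11, 10 → General Y's minimax is 4.
They coincide at (route A, defend A), so the value is 4.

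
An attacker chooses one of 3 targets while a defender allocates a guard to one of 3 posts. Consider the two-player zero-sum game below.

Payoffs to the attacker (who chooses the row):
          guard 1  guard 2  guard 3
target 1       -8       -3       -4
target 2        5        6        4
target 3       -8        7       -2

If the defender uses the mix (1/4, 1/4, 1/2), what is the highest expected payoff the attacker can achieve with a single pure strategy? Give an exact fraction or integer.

target 1: (-8)·(1/4) + (-3)·(1/4) + (-4)·(1/2) = -19/4.
target 2: (5)·(1/4) + (6)·(1/4) + (4)·(1/2) = 19/4.
target 3: (-8)·(1/4) + (7)·(1/4) + (-2)·(1/2) = -5/4.
The best pure response is target 2 with expected payoff 19/4.

19/4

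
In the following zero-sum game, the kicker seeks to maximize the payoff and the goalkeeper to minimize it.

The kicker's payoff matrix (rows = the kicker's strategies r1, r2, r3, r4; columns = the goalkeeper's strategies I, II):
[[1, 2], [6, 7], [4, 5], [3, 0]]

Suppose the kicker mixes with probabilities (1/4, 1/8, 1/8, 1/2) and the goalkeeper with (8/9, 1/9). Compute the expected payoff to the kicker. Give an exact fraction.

26/9

Against (8/9, 1/9), each row's expected payoff is r1: 10/9; r2: 55/9; r3: 37/9; r4: 8/3.
Taking the (1/4, 1/8, 1/8, 1/2)-weighted average: (1/4)·(10/9) + (1/8)·(55/9) + (1/8)·(37/9) + (1/2)·(8/3) = 26/9.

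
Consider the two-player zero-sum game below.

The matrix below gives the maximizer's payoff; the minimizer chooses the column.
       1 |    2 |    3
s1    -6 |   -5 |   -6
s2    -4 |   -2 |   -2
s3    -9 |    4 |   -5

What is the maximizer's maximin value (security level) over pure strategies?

-4

The worst-case payoff for each row is s1: -6, s2: -4, s3: -9.
The best of these is -4.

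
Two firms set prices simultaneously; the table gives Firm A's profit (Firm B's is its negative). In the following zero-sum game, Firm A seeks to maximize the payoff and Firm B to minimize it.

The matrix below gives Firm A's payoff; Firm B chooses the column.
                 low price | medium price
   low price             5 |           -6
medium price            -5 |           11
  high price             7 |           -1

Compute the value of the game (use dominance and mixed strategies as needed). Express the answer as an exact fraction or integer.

3

Row low price is strictly dominated by row high price, so Firm A never plays it.
The remaining 2×2 game on (medium price, high price) × (low price, medium price) has no saddle point. Let Firm A play medium price with probability p; indifference gives −5p + 7(1−p) = 11p − (1−p), so p = 1/3.
Similarly Firm B's optimal q on low price is 1/2, and the value is -5·(1/2) + (11)·(1/2) = 3.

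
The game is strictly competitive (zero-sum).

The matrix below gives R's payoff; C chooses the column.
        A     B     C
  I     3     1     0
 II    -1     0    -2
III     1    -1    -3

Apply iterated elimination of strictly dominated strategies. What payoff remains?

0

Column A is strictly dominated by C for C (0<3, -2<-1, -3<1); eliminate A.
Column B is strictly dominated by C for C (0<1, -2<0, -3<-1); eliminate B.
Row II is strictly dominated by row I (0>-2); eliminate II.
Row III is strictly dominated by row I (0>-3); eliminate III.
Only (I, C) remains, with payoff 0.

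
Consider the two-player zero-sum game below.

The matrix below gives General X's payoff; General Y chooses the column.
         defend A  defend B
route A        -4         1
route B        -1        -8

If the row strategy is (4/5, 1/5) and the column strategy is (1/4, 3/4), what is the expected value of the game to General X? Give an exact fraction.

Against (1/4, 3/4), each row's expected payoff is route A: -1/4; route B: -25/4.
Taking the (4/5, 1/5)-weighted average: (4/5)·(-1/4) + (1/5)·(-25/4) = -29/20.

-29/20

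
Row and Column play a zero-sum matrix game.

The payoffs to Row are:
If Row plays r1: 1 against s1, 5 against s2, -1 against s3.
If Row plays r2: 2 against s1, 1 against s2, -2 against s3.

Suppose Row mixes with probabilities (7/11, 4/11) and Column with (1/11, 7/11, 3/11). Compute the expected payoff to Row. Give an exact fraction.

243/121

Against (1/11, 7/11, 3/11), each row's expected payoff is r1: 3; r2: 3/11.
Taking the (7/11, 4/11)-weighted average: (7/11)·(3) + (4/11)·(3/11) = 243/121.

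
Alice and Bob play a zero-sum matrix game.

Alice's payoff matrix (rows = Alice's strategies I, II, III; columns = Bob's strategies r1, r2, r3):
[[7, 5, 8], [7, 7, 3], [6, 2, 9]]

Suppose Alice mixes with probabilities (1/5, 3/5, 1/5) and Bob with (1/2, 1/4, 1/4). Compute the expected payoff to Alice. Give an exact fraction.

Against (1/2, 1/4, 1/4), each row's expected payoff is I: 27/4; II: 6; III: 23/4.
Taking the (1/5, 3/5, 1/5)-weighted average: (1/5)·(27/4) + (3/5)·(6) + (1/5)·(23/4) = 61/10.

61/10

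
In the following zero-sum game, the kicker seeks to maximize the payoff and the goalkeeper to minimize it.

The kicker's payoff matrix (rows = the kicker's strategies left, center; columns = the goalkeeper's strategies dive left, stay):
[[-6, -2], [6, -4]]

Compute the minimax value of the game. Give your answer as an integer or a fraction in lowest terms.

-18/7

Row minima are -6 and -4, so the kicker's maximin is -4; column maxima are 6 and -2, so the goalkeeper's minimax is -2. These differ, so the equilibrium is in mixed strategies.
Let the kicker play left with probability p. The goalkeeper is indifferent when −6p + 6(1−p) = −2p − 4(1−p), giving p = 5/7.
Let the goalkeeper play dive left with probability q. The kicker is indifferent when −6q − 2(1−q) = 6q − 4(1−q), giving q = 1/7.
The value is -6·(1/7) + (-2)·(6/7) = -18/7.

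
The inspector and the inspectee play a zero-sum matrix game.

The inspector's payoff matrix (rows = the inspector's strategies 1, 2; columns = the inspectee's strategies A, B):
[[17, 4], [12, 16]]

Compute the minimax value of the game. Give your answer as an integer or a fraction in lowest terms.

Row minima are 4 and 12, so the inspector's maximin is 12; column maxima are 17 and 16, so the inspectee's minimax is 16. These differ, so the equilibrium is in mixed strategies.
Let the inspector play 1 with probability p. The inspectee is indifferent when 17p + 12(1−p) = 4p + 16(1−p), giving p = 4/17.
Let the inspectee play A with probability q. The inspector is indifferent when 17q + 4(1−q) = 12q + 16(1−q), giving q = 12/17.
The value is 17·(12/17) + (4)·(5/17) = 224/17.

224/17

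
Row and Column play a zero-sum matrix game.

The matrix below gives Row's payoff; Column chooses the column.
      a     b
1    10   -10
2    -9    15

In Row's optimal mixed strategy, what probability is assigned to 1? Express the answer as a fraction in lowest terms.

6/11

Row minima are -10 and -9, so Row's maximin is -9; column maxima are 10 and 15, so Column's minimax is 10. These differ, so the equilibrium is in mixed strategies.
Let Row play 1 with probability p. Column is indifferent when 10p − 9(1−p) = −10p + 15(1−p), giving p = 6/11.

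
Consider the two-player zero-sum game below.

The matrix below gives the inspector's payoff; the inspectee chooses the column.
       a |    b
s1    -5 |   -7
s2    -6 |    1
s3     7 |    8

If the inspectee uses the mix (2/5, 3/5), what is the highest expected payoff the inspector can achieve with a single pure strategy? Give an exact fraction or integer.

s1: (-5)·(2/5) + (-7)·(3/5) = -31/5.
s2: (-6)·(2/5) + (1)·(3/5) = -9/5.
s3: (7)·(2/5) + (8)·(3/5) = 38/5.
The best pure response is s3 with expected payoff 38/5.

38/5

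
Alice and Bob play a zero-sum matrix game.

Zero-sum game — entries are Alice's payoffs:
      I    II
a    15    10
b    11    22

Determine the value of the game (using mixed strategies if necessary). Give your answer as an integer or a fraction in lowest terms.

Row minima are 10 and 11, so Alice's maximin is 11; column maxima are 15 and 22, so Bob's minimax is 15. These differ, so the equilibrium is in mixed strategies.
Let Alice play a with probability p. Bob is indifferent when 15p + 11(1−p) = 10p + 22(1−p), giving p = 11/16.
Let Bob play I with probability q. Alice is indifferent when 15q + 10(1−q) = 11q + 22(1−q), giving q = 3/4.
The value is 15·(3/4) + (10)·(1/4) = 55/4.

55/4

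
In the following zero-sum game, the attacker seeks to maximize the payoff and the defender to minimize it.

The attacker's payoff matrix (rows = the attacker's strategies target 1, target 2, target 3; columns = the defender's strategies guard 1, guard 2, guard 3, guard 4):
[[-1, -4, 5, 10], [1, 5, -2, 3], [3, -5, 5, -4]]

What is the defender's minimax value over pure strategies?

The worst case (largest entry) in each column is guard 1: 3, guard 2: 5, guard 3: 5, guard 4: 10.
The best (smallest) of these is 3.

3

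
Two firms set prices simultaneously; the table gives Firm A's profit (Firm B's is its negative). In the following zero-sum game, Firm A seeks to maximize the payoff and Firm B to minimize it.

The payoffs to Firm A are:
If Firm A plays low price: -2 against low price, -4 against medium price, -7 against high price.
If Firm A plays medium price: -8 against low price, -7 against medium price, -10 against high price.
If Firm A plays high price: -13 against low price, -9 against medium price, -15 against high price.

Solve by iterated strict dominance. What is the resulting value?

Row medium price is strictly dominated by row low price (-2>-8, -4>-7, -7>-10); eliminate medium price.
Row high price is strictly dominated by row low price (-2>-13, -4>-9, -7>-15); eliminate high price.
Column low price is strictly dominated by medium price for Firm B (-4<-2); eliminate low price.
Column medium price is strictly dominated by high price for Firm B (-7<-4); eliminate medium price.
Only (low price, high price) remains, with payoff -7.

-7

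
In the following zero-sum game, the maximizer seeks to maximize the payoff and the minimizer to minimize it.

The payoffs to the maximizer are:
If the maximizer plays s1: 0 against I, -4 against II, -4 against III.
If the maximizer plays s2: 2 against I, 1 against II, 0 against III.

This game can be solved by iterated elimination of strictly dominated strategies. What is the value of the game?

0

Column I is strictly dominated by II for the minimizer (-4<0, 1<2); eliminate I.
Row s1 is strictly dominated by row s2 (1>-4, 0>-4); eliminate s1.
Column II is strictly dominated by III for the minimizer (0<1); eliminate II.
Only (s2, III) remains, with payoff 0.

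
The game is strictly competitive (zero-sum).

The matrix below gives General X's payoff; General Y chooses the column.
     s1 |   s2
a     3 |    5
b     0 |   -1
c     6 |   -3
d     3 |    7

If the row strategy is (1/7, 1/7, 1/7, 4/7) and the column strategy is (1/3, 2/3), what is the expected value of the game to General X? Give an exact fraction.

Against (1/3, 2/3), each row's expected payoff is a: 13/3; b: -2/3; c: 0; d: 17/3.
Taking the (1/7, 1/7, 1/7, 4/7)-weighted average: (1/7)·(13/3) + (1/7)·(-2/3) + (1/7)·(0) + (4/7)·(17/3) = 79/21.

79/21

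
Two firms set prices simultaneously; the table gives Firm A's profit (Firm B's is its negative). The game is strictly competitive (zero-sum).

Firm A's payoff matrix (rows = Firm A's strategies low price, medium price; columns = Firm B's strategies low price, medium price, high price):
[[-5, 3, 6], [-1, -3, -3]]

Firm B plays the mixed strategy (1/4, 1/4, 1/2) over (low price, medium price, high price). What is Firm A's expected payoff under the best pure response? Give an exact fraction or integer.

low price: (-5)·(1/4) + (3)·(1/4) + (6)·(1/2) = 5/2.
medium price: (-1)·(1/4) + (-3)·(1/4) + (-3)·(1/2) = -5/2.
The best pure response is low price with expected payoff 5/2.

5/2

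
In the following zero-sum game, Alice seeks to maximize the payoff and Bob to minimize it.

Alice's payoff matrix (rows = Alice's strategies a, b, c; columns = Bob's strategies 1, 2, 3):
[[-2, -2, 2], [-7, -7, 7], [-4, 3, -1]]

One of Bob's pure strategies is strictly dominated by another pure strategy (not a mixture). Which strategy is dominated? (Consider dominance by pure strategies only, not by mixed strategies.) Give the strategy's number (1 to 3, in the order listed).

3

Bob prefers columns that give Alice less. Compare 3 with 1: -2 < 2, -7 < 7, -4 < -1.
So 1 strictly dominates 3 for Bob; 3 is strictly dominated.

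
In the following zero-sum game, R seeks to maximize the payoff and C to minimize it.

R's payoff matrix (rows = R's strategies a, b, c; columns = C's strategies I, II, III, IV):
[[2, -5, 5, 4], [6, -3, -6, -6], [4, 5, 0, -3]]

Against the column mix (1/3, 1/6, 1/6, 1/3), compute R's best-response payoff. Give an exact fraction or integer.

2

a: (2)·(1/3) + (-5)·(1/6) + (5)·(1/6) + (4)·(1/3) = 2.
b: (6)·(1/3) + (-3)·(1/6) + (-6)·(1/6) + (-6)·(1/3) = -3/2.
c: (4)·(1/3) + (5)·(1/6) + (0)·(1/6) + (-3)·(1/3) = 7/6.
The best pure response is a with expected payoff 2.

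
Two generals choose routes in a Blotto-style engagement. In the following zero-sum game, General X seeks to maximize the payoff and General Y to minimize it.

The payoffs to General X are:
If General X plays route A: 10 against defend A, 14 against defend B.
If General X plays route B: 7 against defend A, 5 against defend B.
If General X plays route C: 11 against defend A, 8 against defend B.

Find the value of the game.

74/7

Row route B is strictly dominated by row route C, so General X never plays it.
The remaining 2×2 game on (route A, route C) × (defend A, defend B) has no saddle point. Let General X play route A with probability p; indifference gives 10p + 11(1−p) = 14p + 8(1−p), so p = 3/7.
Similarly General Y's optimal q on defend A is 6/7, and the value is 10·(6/7) + (14)·(1/7) = 74/7.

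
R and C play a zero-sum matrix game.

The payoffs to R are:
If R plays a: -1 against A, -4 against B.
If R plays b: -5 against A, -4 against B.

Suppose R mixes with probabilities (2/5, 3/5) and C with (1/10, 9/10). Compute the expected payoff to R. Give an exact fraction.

Against (1/10, 9/10), each row's expected payoff is a: -37/10; b: -41/10.
Taking the (2/5, 3/5)-weighted average: (2/5)·(-37/10) + (3/5)·(-41/10) = -197/50.

-197/50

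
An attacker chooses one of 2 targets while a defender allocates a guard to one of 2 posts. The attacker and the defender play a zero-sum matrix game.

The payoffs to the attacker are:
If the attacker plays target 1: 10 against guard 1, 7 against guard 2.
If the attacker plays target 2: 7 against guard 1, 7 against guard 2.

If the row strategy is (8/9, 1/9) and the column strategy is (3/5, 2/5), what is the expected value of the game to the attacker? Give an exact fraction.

43/5

Against (3/5, 2/5), each row's expected payoff is target 1: 44/5; target 2: 7.
Taking the (8/9, 1/9)-weighted average: (8/9)·(44/5) + (1/9)·(7) = 43/5.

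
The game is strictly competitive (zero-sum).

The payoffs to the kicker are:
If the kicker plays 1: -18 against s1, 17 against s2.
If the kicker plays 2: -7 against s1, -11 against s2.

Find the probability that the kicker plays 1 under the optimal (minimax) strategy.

Row minima are -18 and -11, so the kicker's maximin is -11; column maxima are -7 and 17, so the goalkeeper's minimax is -7. These differ, so the equilibrium is in mixed strategies.
Let the kicker play 1 with probability p. The goalkeeper is indifferent when −18p − 7(1−p) = 17p − 11(1−p), giving p = 4/39.

4/39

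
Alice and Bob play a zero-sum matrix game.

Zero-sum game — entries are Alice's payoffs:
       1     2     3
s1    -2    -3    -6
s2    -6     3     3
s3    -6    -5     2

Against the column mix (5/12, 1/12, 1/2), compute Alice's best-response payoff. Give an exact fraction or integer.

-3/4

s1: (-2)·(5/12) + (-3)·(1/12) + (-6)·(1/2) = -49/12.
s2: (-6)·(5/12) + (3)·(1/12) + (3)·(1/2) = -3/4.
s3: (-6)·(5/12) + (-5)·(1/12) + (2)·(1/2) = -23/12.
The best pure response is s2 with expected payoff -3/4.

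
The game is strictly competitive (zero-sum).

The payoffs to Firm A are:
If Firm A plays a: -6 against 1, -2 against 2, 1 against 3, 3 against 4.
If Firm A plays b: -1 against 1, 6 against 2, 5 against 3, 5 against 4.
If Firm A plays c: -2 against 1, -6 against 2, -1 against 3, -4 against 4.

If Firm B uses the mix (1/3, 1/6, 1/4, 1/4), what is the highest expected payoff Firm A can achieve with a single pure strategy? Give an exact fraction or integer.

a: (-6)·(1/3) + (-2)·(1/6) + (1)·(1/4) + (3)·(1/4) = -4/3.
b: (-1)·(1/3) + (6)·(1/6) + (5)·(1/4) + (5)·(1/4) = 19/6.
c: (-2)·(1/3) + (-6)·(1/6) + (-1)·(1/4) + (-4)·(1/4) = -35/12.
The best pure response is b with expected payoff 19/6.

19/6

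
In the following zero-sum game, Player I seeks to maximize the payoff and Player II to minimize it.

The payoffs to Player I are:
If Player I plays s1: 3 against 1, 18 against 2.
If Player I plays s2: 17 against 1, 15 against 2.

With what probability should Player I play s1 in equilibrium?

2/17

Row minima are 3 and 15, so Player I's maximin is 15; column maxima are 17 and 18, so Player II's minimax is 17. These differ, so the equilibrium is in mixed strategies.
Let Player I play s1 with probability p. Player II is indifferent when 3p + 17(1−p) = 18p + 15(1−p), giving p = 2/17.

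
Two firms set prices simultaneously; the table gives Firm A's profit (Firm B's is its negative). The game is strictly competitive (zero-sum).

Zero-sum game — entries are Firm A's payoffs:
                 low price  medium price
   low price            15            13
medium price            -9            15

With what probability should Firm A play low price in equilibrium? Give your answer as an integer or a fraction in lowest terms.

Row minima are 13 and -9, so Firm A's maximin is 13; column maxima are 15 and 15, so Firm B's minimax is 15. These differ, so the equilibrium is in mixed strategies.
Let Firm A play low price with probability p. Firm B is indifferent when 15p − 9(1−p) = 13p + 15(1−p), giving p = 12/13.

12/13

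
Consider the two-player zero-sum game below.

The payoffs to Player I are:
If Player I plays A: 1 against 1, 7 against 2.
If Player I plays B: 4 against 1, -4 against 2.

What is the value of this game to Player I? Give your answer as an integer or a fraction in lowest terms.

16/7

Row minima are 1 and -4, so Player I's maximin is 1; column maxima are 4 and 7, so Player II's minimax is 4. These differ, so the equilibrium is in mixed strategies.
Let Player I play A with probability p. Player II is indifferent when p + 4(1−p) = 7p − 4(1−p), giving p = 4/7.
Let Player II play 1 with probability q. Player I is indifferent when q + 7(1−q) = 4q − 4(1−q), giving q = 11/14.
The value is 1·(11/14) + (7)·(3/14) = 16/7.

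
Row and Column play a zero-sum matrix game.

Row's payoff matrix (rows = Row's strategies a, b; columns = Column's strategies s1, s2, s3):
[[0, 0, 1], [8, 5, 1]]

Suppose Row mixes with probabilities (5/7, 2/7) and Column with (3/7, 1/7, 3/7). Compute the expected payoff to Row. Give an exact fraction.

79/49

Against (3/7, 1/7, 3/7), each row's expected payoff is a: 3/7; b: 32/7.
Taking the (5/7, 2/7)-weighted average: (5/7)·(3/7) + (2/7)·(32/7) = 79/49.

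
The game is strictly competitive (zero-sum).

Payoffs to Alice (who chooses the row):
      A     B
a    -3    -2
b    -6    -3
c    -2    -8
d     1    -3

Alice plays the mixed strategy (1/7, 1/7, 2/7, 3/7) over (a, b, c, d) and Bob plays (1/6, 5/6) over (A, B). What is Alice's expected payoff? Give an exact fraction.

-80/21

Against (1/6, 5/6), each row's expected payoff is a: -13/6; b: -7/2; c: -7; d: -7/3.
Taking the (1/7, 1/7, 2/7, 3/7)-weighted average: (1/7)·(-13/6) + (1/7)·(-7/2) + (2/7)·(-7) + (3/7)·(-7/3) = -80/21.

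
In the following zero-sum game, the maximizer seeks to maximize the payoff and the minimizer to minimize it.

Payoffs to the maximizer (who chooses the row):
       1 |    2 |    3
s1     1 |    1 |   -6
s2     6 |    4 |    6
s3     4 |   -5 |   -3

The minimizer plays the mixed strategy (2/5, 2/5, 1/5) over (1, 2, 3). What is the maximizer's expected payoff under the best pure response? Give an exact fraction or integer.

26/5

s1: (1)·(2/5) + (1)·(2/5) + (-6)·(1/5) = -2/5.
s2: (6)·(2/5) + (4)·(2/5) + (6)·(1/5) = 26/5.
s3: (4)·(2/5) + (-5)·(2/5) + (-3)·(1/5) = -1.
The best pure response is s2 with expected payoff 26/5.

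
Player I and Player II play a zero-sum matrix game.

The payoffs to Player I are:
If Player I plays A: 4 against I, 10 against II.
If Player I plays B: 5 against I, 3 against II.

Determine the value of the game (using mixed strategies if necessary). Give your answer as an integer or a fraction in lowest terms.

19/4

Row minima are 4 and 3, so Player I's maximin is 4; column maxima are 5 and 10, so Player II's minimax is 5. These differ, so the equilibrium is in mixed strategies.
Let Player I play A with probability p. Player II is indifferent when 4p + 5(1−p) = 10p + 3(1−p), giving p = 1/4.
Let Player II play I with probability q. Player I is indifferent when 4q + 10(1−q) = 5q + 3(1−q), giving q = 7/8.
The value is 4·(7/8) + (10)·(1/8) = 19/4.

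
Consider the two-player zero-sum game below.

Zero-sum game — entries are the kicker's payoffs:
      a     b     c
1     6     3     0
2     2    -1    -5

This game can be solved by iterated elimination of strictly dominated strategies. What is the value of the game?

0

Column a is strictly dominated by b for the goalkeeper (3<6, -1<2); eliminate a.
Row 2 is strictly dominated by row 1 (3>-1, 0>-5); eliminate 2.
Column b is strictly dominated by c for the goalkeeper (0<3); eliminate b.
Only (1, c) remains, with payoff 0.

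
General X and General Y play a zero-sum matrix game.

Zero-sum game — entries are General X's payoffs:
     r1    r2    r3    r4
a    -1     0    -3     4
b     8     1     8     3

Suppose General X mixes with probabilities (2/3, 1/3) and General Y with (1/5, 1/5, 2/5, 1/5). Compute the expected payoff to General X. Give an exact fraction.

Against (1/5, 1/5, 2/5, 1/5), each row's expected payoff is a: -3/5; b: 28/5.
Taking the (2/3, 1/3)-weighted average: (2/3)·(-3/5) + (1/3)·(28/5) = 22/15.

22/15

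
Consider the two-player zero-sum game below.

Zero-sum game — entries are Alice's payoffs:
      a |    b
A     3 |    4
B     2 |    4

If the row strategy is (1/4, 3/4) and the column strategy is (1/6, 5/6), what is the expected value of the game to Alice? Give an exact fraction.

89/24

Against (1/6, 5/6), each row's expected payoff is A: 23/6; B: 11/3.
Taking the (1/4, 3/4)-weighted average: (1/4)·(23/6) + (3/4)·(11/3) = 89/24.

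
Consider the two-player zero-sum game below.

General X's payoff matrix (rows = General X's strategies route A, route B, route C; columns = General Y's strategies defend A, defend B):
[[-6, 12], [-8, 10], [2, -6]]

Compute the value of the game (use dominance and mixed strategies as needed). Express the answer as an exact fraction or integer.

Row route B is strictly dominated by row route A, so General X never plays it.
The remaining 2×2 game on (route A, route C) × (defend A, defend B) has no saddle point. Let General X play route A with probability p; indifference gives −6p + 2(1−p) = 12p − 6(1−p), so p = 4/13.
Similarly General Y's optimal q on defend A is 9/13, and the value is -6·(9/13) + (12)·(4/13) = -6/13.

-6/13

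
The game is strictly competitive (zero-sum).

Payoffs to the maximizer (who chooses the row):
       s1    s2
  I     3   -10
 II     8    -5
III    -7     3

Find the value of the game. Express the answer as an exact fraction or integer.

Row I is strictly dominated by row II, so the maximizer never plays it.
The remaining 2×2 game on (II, III) × (s1, s2) has no saddle point. Let the maximizer play II with probability p; indifference gives 8p − 7(1−p) = −5p + 3(1−p), so p = 10/23.
Similarly the minimizer's optimal q on s1 is 8/23, and the value is 8·(8/23) + (-5)·(15/23) = -11/23.

-11/23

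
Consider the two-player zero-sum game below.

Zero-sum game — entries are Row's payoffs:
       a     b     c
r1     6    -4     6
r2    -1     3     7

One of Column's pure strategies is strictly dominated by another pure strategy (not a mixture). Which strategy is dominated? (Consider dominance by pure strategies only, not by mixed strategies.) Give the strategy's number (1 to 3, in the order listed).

3

Column prefers columns that give Row less. Compare c with b: -4 < 6, 3 < 7.
So b strictly dominates c for Column; c is strictly dominated.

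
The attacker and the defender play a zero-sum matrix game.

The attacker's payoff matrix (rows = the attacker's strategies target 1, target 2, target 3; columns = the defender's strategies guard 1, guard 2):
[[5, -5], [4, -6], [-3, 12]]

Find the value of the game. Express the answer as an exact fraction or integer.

Row target 2 is strictly dominated by row target 1, so the attacker never plays it.
The remaining 2×2 game on (target 1, target 3) × (guard 1, guard 2) has no saddle point. Let the attacker play target 1 with probability p; indifference gives 5p − 3(1−p) = −5p + 12(1−p), so p = 3/5.
Similarly the defender's optimal q on guard 1 is 17/25, and the value is 5·(17/25) + (-5)·(8/25) = 9/5.

9/5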